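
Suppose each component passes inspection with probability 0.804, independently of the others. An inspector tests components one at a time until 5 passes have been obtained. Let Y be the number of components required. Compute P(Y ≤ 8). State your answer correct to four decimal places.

0.9473

Finishing within 8 components ⇔ at least 5 successes in the first 8. With X ~ Binomial(8, 0.804), P(Y ≤ 8) = 1 − P(X ≤ 4).
  k=0: C(8,0)·0.804^0·0.196^8 = 0.000002
  k=1: C(8,1)·0.804^1·0.196^7 = 0.000071
  k=2: C(8,2)·0.804^2·0.196^6 = 0.001026
  k=3: C(8,3)·0.804^3·0.196^5 = 0.008419
  k=4: C(8,4)·0.804^4·0.196^4 = 0.043166
1 − 0.052685 = 0.947315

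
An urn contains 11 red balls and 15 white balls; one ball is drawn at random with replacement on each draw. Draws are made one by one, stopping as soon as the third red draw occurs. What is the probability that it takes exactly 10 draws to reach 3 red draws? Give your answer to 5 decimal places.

Y = trial on which the third success occurs; negative binomial, r=3, p=0.423077.
P(Y=10) = C(9,2) · p^3 · (1−p)^7
= 36 · 0.075728 · 0.021273 = 0.0579944

0.05799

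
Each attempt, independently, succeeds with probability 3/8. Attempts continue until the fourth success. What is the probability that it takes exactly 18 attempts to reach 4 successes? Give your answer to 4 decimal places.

0.0187

Y = trial on which the fourth success occurs; negative binomial, r=4, p=0.375.
P(Y=18) = C(17,3) · p^4 · (1−p)^14
= 680 · 0.019775 · 0.0013878 = 0.018662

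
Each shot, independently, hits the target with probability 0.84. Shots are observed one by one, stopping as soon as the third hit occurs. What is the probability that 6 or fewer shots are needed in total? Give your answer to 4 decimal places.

0.9925

Finishing within 6 shots ⇔ at least 3 successes in the first 6. With X ~ Binomial(6, 0.84), P(Y ≤ 6) = 1 − P(X ≤ 2).
  k=0: C(6,0)·0.84^0·0.16^6 = 0.000017
  k=1: C(6,1)·0.84^1·0.16^5 = 0.000528
  k=2: C(6,2)·0.84^2·0.16^4 = 0.006936
1 − 0.007482 = 0.992518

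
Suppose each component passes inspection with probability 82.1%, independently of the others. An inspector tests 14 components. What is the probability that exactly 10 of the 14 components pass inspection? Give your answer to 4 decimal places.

X ~ Binomial(n=14, p=0.821).
P(X=10) = C(14,10) · p^10 · (1−p)^4
= 1001 · 0.13913 · 0.0010266 = 0.142981

0.1430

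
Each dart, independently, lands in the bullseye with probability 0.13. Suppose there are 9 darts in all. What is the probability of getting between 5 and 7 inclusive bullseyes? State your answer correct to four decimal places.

0.0030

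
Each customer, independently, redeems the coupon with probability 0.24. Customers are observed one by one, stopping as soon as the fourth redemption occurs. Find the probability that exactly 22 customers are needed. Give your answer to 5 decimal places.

0.03157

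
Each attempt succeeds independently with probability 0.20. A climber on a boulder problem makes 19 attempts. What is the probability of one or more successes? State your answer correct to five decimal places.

P(at least one) = 1 − P(none) = 1 − (1 − 0.20)^19
= 1 − 0.0144115 = 0.9855885

0.98559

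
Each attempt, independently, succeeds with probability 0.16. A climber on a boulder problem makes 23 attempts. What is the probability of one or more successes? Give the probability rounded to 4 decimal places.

P(at least one) = 1 − P(none) = 1 − (1 − 0.16)^23
= 1 − 0.018131 = 0.981869

0.9819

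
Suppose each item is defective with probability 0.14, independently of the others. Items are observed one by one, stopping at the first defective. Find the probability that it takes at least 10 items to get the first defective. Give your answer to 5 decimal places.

0.25733

Y = number of items to the first success; geometric, p = 0.14.
P(Y > 9) = P(first 9 all fail) = (1−p)^9 = 0.2573274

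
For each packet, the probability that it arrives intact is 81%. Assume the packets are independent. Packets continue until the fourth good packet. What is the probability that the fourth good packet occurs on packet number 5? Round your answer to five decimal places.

Y = trial on which the fourth success occurs; negative binomial, r=4, p=0.81.
P(Y=5) = C(4,3) · p^4 · (1−p)^1
= 4 · 0.43047 · 0.19 = 0.3271551

0.32716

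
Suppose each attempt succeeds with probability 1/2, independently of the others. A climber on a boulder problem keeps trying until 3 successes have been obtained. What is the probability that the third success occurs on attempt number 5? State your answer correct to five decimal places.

0.18750

Y = trial on which the third success occurs; negative binomial, r=3, p=0.50.
P(Y=5) = C(4,2) · p^3 · (1−p)^2
= 6 · 0.125 · 0.25 = 0.1875000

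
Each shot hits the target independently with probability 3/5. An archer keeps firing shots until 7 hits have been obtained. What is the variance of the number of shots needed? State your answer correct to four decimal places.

7.7778

Y = total shots until the seventh success; negative binomial with r=7, p=0.60.
Var(Y) = r(1−p)/p² = 7·0.40 / 0.60² = 7.777778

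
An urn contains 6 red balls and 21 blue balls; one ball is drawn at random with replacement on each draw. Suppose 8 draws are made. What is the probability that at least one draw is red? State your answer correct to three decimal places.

0.866

P(at least one) = 1 − P(none) = 1 − (1 − 0.222222)^8
= 1 − 0.13392 = 0.86608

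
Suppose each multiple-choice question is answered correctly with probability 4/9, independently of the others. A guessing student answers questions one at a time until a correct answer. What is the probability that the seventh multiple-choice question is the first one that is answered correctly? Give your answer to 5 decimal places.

Geometric (trials to first success), p = 0.444444.
P(Y = 7) = (1−p)^6 · p = 0.029401 · 0.444444 = 0.0130672

0.01307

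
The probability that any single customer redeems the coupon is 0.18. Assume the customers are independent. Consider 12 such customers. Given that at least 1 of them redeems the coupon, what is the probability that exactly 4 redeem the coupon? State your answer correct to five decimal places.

0.11704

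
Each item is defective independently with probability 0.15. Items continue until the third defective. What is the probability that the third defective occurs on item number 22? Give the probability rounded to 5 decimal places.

0.03232

Y = trial on which the third success occurs; negative binomial, r=3, p=0.15.
P(Y=22) = C(21,2) · p^3 · (1−p)^19
= 210 · 0.003375 · 0.045599 = 0.0323186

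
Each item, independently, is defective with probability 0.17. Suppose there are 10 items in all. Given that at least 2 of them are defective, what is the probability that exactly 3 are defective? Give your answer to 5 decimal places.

X ~ Binomial(10, 0.17). Want P(X=3 | X≥2) = P(X=3) / P(X≥2).
P(X=3) = C(10,3)·0.17^3·0.83^7 = 0.1599833
P(X≥2) = 1 − 0.1551604 − 0.3177984 = 0.5270412
Ratio = 0.1599833 / 0.5270412 = 0.3035499

0.30355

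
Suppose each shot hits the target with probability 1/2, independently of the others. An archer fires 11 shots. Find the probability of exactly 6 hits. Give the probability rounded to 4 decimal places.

0.2256

X ~ Binomial(n=11, p=0.50).
P(X=6) = C(11,6) · p^6 · (1−p)^5
= 462 · 0.015625 · 0.03125 = 0.225586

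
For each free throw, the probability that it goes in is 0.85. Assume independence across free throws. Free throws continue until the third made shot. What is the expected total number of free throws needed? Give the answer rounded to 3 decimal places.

3.529

Y = total free throws until the third success; negative binomial with r=3, p=0.85.
E[Y] = r / p = 3 / 0.85 = 3.52941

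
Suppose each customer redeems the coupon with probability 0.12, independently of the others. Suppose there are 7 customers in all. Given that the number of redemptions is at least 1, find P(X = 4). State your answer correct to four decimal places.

0.0084

X ~ Binomial(7, 0.12). Want P(X=4 | X≥1) = P(X=4) / P(X≥1).
P(X=4) = C(7,4)·0.12^4·0.88^3 = 0.004946
P(X≥1) = 1 − 0.408676 = 0.591324
Ratio = 0.004946 / 0.591324 = 0.008364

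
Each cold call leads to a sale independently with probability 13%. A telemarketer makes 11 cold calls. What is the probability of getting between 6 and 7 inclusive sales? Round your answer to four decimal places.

0.0012

X ~ Binomial(11, 0.13); P(6 ≤ X ≤ 7) = Σ C(11,k) p^k (1−p)^(11−k) over k:
  k=6: C(11,6)·0.13^6·0.87^5 = 0.001111
  k=7: C(11,7)·0.13^7·0.87^4 = 0.000119
Total = 0.001230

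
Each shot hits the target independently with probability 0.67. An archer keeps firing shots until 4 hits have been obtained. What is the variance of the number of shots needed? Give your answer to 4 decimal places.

Y = total shots until the fourth success; negative binomial with r=4, p=0.67.
Var(Y) = r(1−p)/p² = 4·0.33 / 0.67² = 2.940521

2.9405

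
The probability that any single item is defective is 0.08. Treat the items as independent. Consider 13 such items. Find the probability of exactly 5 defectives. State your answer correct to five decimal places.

X ~ Binomial(n=13, p=0.08).
P(X=5) = C(13,5) · p^5 · (1−p)^8
= 1287 · 3.2768e-06 · 0.51322 = 0.0021644

0.00216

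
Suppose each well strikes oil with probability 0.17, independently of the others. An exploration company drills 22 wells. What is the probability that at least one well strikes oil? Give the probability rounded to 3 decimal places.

P(at least one) = 1 − P(none) = 1 − (1 − 0.17)^22
= 1 − 0.01659 = 0.98341

0.983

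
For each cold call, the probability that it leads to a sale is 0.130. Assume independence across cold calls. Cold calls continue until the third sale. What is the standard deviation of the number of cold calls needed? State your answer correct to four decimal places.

Y = total cold calls until the third success; negative binomial with r=3, p=0.13.
SD(Y) = √[r(1−p)/p²] = √(154.437870) = 12.427303

12.4273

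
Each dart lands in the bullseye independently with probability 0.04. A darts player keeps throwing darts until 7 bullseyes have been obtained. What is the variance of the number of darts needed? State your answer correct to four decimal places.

Y = total darts until the seventh success; negative binomial with r=7, p=0.04.
Var(Y) = r(1−p)/p² = 7·0.96 / 0.04² = 4200.000000

4200.0000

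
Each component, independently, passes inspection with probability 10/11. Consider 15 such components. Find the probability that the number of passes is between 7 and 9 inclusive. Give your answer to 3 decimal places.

X ~ Binomial(15, 0.909091); P(7 ≤ X ≤ 9) = Σ C(15,k) p^k (1−p)^(15−k) over k:
  k=7: C(15,7)·0.909091^7·0.090909^8 = 0.00002
  k=8: C(15,8)·0.909091^8·0.090909^7 = 0.00015
  k=9: C(15,9)·0.909091^9·0.090909^6 = 0.00120
Total = 0.00137

0.001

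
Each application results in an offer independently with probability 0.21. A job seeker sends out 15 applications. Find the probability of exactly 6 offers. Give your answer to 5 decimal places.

0.05145

X ~ Binomial(n=15, p=0.21).
P(X=6) = C(15,6) · p^6 · (1−p)^9
= 5005 · 8.5766e-05 · 0.11985 = 0.0514474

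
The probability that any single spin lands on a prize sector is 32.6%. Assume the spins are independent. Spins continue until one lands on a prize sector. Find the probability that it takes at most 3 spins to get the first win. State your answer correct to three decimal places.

Y = number of spins to the first success; geometric, p = 0.326.
P(Y ≤ 3) = 1 − (1−p)^3 = 1 − 0.30618 = 0.69382

0.694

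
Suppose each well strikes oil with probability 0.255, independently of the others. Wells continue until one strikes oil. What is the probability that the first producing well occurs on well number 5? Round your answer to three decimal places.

Geometric (trials to first success), p = 0.255.
P(Y = 5) = (1−p)^4 · p = 0.30805 · 0.255 = 0.07855

0.079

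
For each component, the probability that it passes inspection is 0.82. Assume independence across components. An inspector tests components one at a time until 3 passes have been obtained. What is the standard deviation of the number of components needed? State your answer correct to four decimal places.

0.8962

Y = total components until the third success; negative binomial with r=3, p=0.82.
SD(Y) = √[r(1−p)/p²] = √(0.803093) = 0.896155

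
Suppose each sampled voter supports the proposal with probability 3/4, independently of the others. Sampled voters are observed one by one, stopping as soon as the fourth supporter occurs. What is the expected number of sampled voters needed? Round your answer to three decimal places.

5.333

Y = total sampled voters until the fourth success; negative binomial with r=4, p=0.75.
E[Y] = r / p = 4 / 0.75 = 5.33333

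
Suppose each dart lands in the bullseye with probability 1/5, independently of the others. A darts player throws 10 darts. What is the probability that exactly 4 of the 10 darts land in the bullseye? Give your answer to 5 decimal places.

0.08808

X ~ Binomial(n=10, p=0.20).
P(X=4) = C(10,4) · p^4 · (1−p)^6
= 210 · 0.0016 · 0.26214 = 0.0880804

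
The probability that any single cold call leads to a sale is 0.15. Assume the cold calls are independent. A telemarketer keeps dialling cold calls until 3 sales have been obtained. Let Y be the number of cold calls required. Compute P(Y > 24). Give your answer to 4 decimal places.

0.2798

Needing more than 24 cold calls ⇔ fewer than 3 successes in the first 24. With X ~ Binomial(24, 0.15), P(Y > 24) = P(X ≤ 2).
  k=0: C(24,0)·0.15^0·0.85^24 = 0.020233
  k=1: C(24,1)·0.15^1·0.85^23 = 0.085692
  k=2: C(24,2)·0.15^2·0.85^22 = 0.173903
P(X ≤ 2) = 0.279828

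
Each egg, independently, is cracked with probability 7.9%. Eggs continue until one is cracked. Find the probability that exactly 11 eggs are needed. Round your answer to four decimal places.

Geometric (trials to first success), p = 0.079.
P(Y = 11) = (1−p)^10 · p = 0.43913 · 0.079 = 0.034692

0.0347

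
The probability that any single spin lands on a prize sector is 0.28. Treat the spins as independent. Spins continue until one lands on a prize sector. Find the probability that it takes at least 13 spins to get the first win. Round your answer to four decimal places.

Y = number of spins to the first success; geometric, p = 0.28.
P(Y > 12) = P(first 12 all fail) = (1−p)^12 = 0.019408

0.0194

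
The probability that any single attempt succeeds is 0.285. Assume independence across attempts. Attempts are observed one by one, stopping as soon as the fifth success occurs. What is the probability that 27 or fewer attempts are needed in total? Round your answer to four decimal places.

Finishing within 27 attempts ⇔ at least 5 successes in the first 27. With X ~ Binomial(27, 0.285), P(Y ≤ 27) = 1 − P(X ≤ 4).
  k=0: C(27,0)·0.285^0·0.715^27 = 0.000116
  k=1: C(27,1)·0.285^1·0.715^26 = 0.001254
  k=2: C(27,2)·0.285^2·0.715^25 = 0.006496
  k=3: C(27,3)·0.285^3·0.715^24 = 0.021578
  k=4: C(27,4)·0.285^4·0.715^23 = 0.051605
1 − 0.081049 = 0.918951

0.9190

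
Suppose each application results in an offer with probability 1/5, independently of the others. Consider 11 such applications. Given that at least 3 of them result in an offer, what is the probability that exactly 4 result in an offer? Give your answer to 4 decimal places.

X ~ Binomial(11, 0.20). Want P(X=4 | X≥3) = P(X=4) / P(X≥3).
P(X=4) = C(11,4)·0.20^4·0.80^7 = 0.110730
P(X≥3) = 1 − 0.085899 − 0.236223 − 0.295279 = 0.382598
Ratio = 0.110730 / 0.382598 = 0.289415

0.2894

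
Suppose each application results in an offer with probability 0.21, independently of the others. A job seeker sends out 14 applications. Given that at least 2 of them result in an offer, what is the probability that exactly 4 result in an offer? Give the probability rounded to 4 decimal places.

X ~ Binomial(14, 0.21). Want P(X=4 | X≥2) = P(X=4) / P(X≥2).
P(X=4) = C(14,4)·0.21^4·0.79^10 = 0.184324
P(X≥2) = 1 − 0.036879 − 0.137246 = 0.825875
Ratio = 0.184324 / 0.825875 = 0.223186

0.2232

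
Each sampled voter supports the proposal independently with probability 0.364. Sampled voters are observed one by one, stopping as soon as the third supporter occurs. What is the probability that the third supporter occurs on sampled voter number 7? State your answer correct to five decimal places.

0.11837

Y = trial on which the third success occurs; negative binomial, r=3, p=0.364.
P(Y=7) = C(6,2) · p^3 · (1−p)^4
= 15 · 0.048229 · 0.16362 = 0.1183652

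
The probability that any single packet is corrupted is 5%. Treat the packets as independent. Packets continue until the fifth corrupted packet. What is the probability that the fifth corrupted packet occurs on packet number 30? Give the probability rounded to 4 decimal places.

Y = trial on which the fifth success occurs; negative binomial, r=5, p=0.05.
P(Y=30) = C(29,4) · p^5 · (1−p)^25
= 23751 · 3.125e-07 · 0.27739 = 0.002059

0.0021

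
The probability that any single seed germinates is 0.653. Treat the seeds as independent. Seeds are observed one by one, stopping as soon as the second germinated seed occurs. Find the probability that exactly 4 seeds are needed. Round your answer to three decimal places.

Y = trial on which the second success occurs; negative binomial, r=2, p=0.653.
P(Y=4) = C(3,1) · p^2 · (1−p)^2
= 3 · 0.42641 · 0.12041 = 0.15403

0.154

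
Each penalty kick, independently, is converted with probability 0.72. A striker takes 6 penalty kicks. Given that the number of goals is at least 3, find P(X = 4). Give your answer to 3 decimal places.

0.335

X ~ Binomial(6, 0.72). Want P(X=4 | X≥3) = P(X=4) / P(X≥3).
P(X=4) = C(6,4)·0.72^4·0.28^2 = 0.31604
P(X≥3) = 1 − 0.00048 − 0.00743 − 0.04780 = 0.94429
Ratio = 0.31604 / 0.94429 = 0.33468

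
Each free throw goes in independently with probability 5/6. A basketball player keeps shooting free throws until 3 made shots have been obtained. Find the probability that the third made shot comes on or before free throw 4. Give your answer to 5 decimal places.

0.86806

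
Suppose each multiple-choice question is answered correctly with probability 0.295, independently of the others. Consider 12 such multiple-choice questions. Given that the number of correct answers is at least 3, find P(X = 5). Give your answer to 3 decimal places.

0.208

X ~ Binomial(12, 0.295). Want P(X=5 | X≥3) = P(X=5) / P(X≥3).
P(X=5) = C(12,5)·0.295^5·0.705^7 = 0.15316
P(X≥3) = 1 − 0.01508 − 0.07570 − 0.17421 = 0.73501
Ratio = 0.15316 / 0.73501 = 0.20838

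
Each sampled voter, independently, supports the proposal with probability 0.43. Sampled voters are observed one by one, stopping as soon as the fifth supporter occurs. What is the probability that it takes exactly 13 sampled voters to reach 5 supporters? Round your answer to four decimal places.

Y = trial on which the fifth success occurs; negative binomial, r=5, p=0.43.
P(Y=13) = C(12,4) · p^5 · (1−p)^8
= 495 · 0.014701 · 0.011143 = 0.081086

0.0811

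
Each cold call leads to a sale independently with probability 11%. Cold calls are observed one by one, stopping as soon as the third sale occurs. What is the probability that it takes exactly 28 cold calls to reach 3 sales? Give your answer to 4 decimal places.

0.0254

Y = trial on which the third success occurs; negative binomial, r=3, p=0.11.
P(Y=28) = C(27,2) · p^3 · (1−p)^25
= 351 · 0.001331 · 0.054294 = 0.025365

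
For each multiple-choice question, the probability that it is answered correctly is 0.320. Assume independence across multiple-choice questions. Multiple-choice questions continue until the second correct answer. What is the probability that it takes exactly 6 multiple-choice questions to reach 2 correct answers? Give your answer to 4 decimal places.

Y = trial on which the second success occurs; negative binomial, r=2, p=0.32.
P(Y=6) = C(5,1) · p^2 · (1−p)^4
= 5 · 0.1024 · 0.21381 = 0.109473

0.1095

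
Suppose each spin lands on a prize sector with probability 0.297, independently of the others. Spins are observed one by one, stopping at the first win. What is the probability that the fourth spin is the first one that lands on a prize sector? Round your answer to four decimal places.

0.1032

Geometric (trials to first success), p = 0.297.
P(Y = 4) = (1−p)^3 · p = 0.34743 · 0.297 = 0.103186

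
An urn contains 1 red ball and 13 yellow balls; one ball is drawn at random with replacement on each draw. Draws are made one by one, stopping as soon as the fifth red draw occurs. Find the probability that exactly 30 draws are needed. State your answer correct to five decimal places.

Y = trial on which the fifth success occurs; negative binomial, r=5, p=0.071429.
P(Y=30) = C(29,4) · p^5 · (1−p)^25
= 23751 · 1.8593e-06 · 0.15681 = 0.0069251

0.00693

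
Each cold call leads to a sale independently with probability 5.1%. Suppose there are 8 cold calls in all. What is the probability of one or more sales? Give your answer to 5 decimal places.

P(at least one) = 1 − P(none) = 1 − (1 − 0.051)^8
= 1 − 0.6578543 = 0.3421457

0.34215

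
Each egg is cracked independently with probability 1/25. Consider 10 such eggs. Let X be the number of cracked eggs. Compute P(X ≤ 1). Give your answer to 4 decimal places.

X ~ Binomial(10, 0.04); P(X ≤ 1) = Σ C(10,k) p^k (1−p)^(10−k) over k:
  k=0: C(10,0)·0.04^0·0.96^10 = 0.664833
  k=1: C(10,1)·0.04^1·0.96^9 = 0.277014
Total = 0.941846

0.9418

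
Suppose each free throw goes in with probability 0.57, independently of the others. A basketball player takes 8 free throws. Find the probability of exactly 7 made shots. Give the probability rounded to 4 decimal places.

0.0672

X ~ Binomial(n=8, p=0.57).
P(X=7) = C(8,7) · p^7 · (1−p)^1
= 8 · 0.019549 · 0.43 = 0.067248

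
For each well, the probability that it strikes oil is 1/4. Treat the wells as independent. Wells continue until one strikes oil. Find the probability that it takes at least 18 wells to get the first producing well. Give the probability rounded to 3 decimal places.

Y = number of wells to the first success; geometric, p = 0.25.
P(Y > 17) = P(first 17 all fail) = (1−p)^17 = 0.00752

0.008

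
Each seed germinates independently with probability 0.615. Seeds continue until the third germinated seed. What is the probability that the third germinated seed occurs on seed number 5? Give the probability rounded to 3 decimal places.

Y = trial on which the third success occurs; negative binomial, r=3, p=0.615.
P(Y=5) = C(4,2) · p^3 · (1−p)^2
= 6 · 0.23261 · 0.14822 = 0.20687

0.207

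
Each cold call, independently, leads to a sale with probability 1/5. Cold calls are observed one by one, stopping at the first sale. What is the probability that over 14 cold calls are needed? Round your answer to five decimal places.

0.04398

Y = number of cold calls to the first success; geometric, p = 0.20.
P(Y > 14) = P(first 14 all fail) = (1−p)^14 = 0.0439805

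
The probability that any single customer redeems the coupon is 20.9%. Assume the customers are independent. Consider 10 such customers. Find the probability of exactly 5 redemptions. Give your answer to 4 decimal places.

0.0311

X ~ Binomial(n=10, p=0.209).
P(X=5) = C(10,5) · p^5 · (1−p)^5
= 252 · 0.00039878 · 0.30966 = 0.031118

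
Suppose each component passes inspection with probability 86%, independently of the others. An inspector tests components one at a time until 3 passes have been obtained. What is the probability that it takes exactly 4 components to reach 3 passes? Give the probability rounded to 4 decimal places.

Y = trial on which the third success occurs; negative binomial, r=3, p=0.86.
P(Y=4) = C(3,2) · p^3 · (1−p)^1
= 3 · 0.63606 · 0.14 = 0.267144

0.2671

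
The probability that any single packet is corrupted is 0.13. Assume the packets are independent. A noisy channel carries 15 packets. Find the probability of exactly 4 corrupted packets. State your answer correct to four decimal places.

0.0843

X ~ Binomial(n=15, p=0.13).
P(X=4) = C(15,4) · p^4 · (1−p)^11
= 1365 · 0.00028561 · 0.21613 = 0.084259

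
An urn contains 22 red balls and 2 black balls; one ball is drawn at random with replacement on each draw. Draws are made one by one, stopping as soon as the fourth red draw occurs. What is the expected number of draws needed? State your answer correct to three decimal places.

4.364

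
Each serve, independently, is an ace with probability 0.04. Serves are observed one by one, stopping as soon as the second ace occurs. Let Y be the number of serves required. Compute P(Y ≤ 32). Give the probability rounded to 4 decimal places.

0.3681

Finishing within 32 serves ⇔ at least 2 successes in the first 32. With X ~ Binomial(32, 0.04), P(Y ≤ 32) = 1 − P(X ≤ 1).
  k=0: C(32,0)·0.04^0·0.96^32 = 0.270819
  k=1: C(32,1)·0.04^1·0.96^31 = 0.361092
1 − 0.631911 = 0.368089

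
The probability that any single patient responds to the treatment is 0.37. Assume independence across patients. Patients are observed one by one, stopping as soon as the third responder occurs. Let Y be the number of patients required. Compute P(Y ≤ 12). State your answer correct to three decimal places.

0.880

Finishing within 12 patients ⇔ at least 3 successes in the first 12. With X ~ Binomial(12, 0.37), P(Y ≤ 12) = 1 − P(X ≤ 2).
  k=0: C(12,0)·0.37^0·0.63^12 = 0.00391
  k=1: C(12,1)·0.37^1·0.63^11 = 0.02755
  k=2: C(12,2)·0.37^2·0.63^10 = 0.08899
1 − 0.12045 = 0.87955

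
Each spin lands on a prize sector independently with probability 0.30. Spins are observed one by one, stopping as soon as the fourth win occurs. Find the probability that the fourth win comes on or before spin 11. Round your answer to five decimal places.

Finishing within 11 spins ⇔ at least 4 successes in the first 11. With X ~ Binomial(11, 0.30), P(Y ≤ 11) = 1 − P(X ≤ 3).
  k=0: C(11,0)·0.30^0·0.70^11 = 0.0197733
  k=1: C(11,1)·0.30^1·0.70^10 = 0.0932168
  k=2: C(11,2)·0.30^2·0.70^9 = 0.1997504
  k=3: C(11,3)·0.30^3·0.70^8 = 0.2568219
1 − 0.5695623 = 0.4304377

0.43044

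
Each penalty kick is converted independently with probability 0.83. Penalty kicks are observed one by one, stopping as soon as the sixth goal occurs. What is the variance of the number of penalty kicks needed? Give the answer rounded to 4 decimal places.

Y = total penalty kicks until the sixth success; negative binomial with r=6, p=0.83.
Var(Y) = r(1−p)/p² = 6·0.17 / 0.83² = 1.480621

1.4806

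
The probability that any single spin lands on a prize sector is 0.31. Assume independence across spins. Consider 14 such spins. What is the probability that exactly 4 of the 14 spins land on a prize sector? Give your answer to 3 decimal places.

X ~ Binomial(n=14, p=0.31).
P(X=4) = C(14,4) · p^4 · (1−p)^10
= 1001 · 0.0092352 · 0.024462 = 0.22614

0.226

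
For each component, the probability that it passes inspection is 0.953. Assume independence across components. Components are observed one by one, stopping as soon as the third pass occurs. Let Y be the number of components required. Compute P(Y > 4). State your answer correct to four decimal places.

Needing more than 4 components ⇔ fewer than 3 successes in the first 4. With X ~ Binomial(4, 0.953), P(Y > 4) = P(X ≤ 2).
  k=0: C(4,0)·0.953^0·0.047^4 = 0.000005
  k=1: C(4,1)·0.953^1·0.047^3 = 0.000396
  k=2: C(4,2)·0.953^2·0.047^2 = 0.012037
P(X ≤ 2) = 0.012438

0.0124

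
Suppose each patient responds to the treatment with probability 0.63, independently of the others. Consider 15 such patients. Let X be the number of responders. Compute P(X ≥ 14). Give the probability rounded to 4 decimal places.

0.0096

X ~ Binomial(15, 0.63); P(X ≥ 14) = Σ C(15,k) p^k (1−p)^(15−k) over k:
  k=14: C(15,14)·0.63^14·0.37^1 = 0.008611
  k=15: C(15,15)·0.63^15·0.37^0 = 0.000977
Total = 0.009589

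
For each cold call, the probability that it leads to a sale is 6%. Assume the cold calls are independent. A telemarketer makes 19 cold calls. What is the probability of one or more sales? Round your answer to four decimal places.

0.6914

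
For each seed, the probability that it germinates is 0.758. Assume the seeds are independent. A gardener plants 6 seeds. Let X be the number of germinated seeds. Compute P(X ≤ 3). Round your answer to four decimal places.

0.1570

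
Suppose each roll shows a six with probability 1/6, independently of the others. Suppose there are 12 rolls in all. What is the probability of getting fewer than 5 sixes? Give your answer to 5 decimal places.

X ~ Binomial(12, 0.166667); P(X ≤ 4) = Σ C(12,k) p^k (1−p)^(12−k) over k:
  k=0: C(12,0)·0.166667^0·0.833333^12 = 0.1121567
  k=1: C(12,1)·0.166667^1·0.833333^11 = 0.2691760
  k=2: C(12,2)·0.166667^2·0.833333^10 = 0.2960936
  k=3: C(12,3)·0.166667^3·0.833333^9 = 0.1973957
  k=4: C(12,4)·0.166667^4·0.833333^8 = 0.0888281
Total = 0.9636500

0.96365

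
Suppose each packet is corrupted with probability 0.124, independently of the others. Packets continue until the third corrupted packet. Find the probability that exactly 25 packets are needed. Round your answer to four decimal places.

Y = trial on which the third success occurs; negative binomial, r=3, p=0.124.
P(Y=25) = C(24,2) · p^3 · (1−p)^22
= 276 · 0.0019066 · 0.054336 = 0.028593

0.0286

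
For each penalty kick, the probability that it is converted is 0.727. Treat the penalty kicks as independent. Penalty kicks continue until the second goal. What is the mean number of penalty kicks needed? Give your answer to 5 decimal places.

Y = total penalty kicks until the second success; negative binomial with r=2, p=0.727.
E[Y] = r / p = 2 / 0.727 = 2.7510316

2.75103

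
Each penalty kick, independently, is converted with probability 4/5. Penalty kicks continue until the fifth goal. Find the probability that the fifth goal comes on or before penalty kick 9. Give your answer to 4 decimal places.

0.9804

Finishing within 9 penalty kicks ⇔ at least 5 successes in the first 9. With X ~ Binomial(9, 0.80), P(Y ≤ 9) = 1 − P(X ≤ 4).
  k=0: C(9,0)·0.80^0·0.20^9 = 0.000001
  k=1: C(9,1)·0.80^1·0.20^8 = 0.000018
  k=2: C(9,2)·0.80^2·0.20^7 = 0.000295
  k=3: C(9,3)·0.80^3·0.20^6 = 0.002753
  k=4: C(9,4)·0.80^4·0.20^5 = 0.016515
1 − 0.019581 = 0.980419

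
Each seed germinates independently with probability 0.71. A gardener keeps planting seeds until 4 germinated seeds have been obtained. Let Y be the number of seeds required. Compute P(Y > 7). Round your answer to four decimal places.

0.1134

Needing more than 7 seeds ⇔ fewer than 4 successes in the first 7. With X ~ Binomial(7, 0.71), P(Y > 7) = P(X ≤ 3).
  k=0: C(7,0)·0.71^0·0.29^7 = 0.000172
  k=1: C(7,1)·0.71^1·0.29^6 = 0.002956
  k=2: C(7,2)·0.71^2·0.29^5 = 0.021713
  k=3: C(7,3)·0.71^3·0.29^4 = 0.088600
P(X ≤ 3) = 0.113442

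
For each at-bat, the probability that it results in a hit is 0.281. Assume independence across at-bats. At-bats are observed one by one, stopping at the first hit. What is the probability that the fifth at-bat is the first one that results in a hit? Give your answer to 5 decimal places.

Geometric (trials to first success), p = 0.281.
P(Y = 5) = (1−p)^4 · p = 0.26725 · 0.281 = 0.0750969

0.07510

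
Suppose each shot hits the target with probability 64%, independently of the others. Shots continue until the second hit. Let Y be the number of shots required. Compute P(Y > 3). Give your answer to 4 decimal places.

0.2955

Needing more than 3 shots ⇔ fewer than 2 successes in the first 3. With X ~ Binomial(3, 0.64), P(Y > 3) = P(X ≤ 1).
  k=0: C(3,0)·0.64^0·0.36^3 = 0.046656
  k=1: C(3,1)·0.64^1·0.36^2 = 0.248832
P(X ≤ 1) = 0.295488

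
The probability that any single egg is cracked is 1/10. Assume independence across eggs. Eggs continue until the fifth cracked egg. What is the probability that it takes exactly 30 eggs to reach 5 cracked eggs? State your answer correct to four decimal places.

Y = trial on which the fifth success occurs; negative binomial, r=5, p=0.10.
P(Y=30) = C(29,4) · p^5 · (1−p)^25
= 23751 · 1e-05 · 0.07179 = 0.017051

0.0171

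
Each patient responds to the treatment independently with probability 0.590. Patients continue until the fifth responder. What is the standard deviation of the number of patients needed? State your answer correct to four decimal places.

Y = total patients until the fifth success; negative binomial with r=5, p=0.59.
SD(Y) = √[r(1−p)/p²] = √(5.889112) = 2.426749

2.4267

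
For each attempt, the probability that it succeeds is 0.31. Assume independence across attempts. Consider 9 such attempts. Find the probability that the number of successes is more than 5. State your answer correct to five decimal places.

X ~ Binomial(9, 0.31); P(X ≥ 6) = Σ C(9,k) p^k (1−p)^(9−k) over k:
  k=6: C(9,6)·0.31^6·0.69^3 = 0.0244904
  k=7: C(9,7)·0.31^7·0.69^2 = 0.0047156
  k=8: C(9,8)·0.31^8·0.69^1 = 0.0005296
  k=9: C(9,9)·0.31^9·0.69^0 = 0.0000264
Total = 0.0297621

0.02976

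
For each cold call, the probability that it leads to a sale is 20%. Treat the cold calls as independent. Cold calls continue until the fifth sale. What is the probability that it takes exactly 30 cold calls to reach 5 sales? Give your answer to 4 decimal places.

Y = trial on which the fifth success occurs; negative binomial, r=5, p=0.20.
P(Y=30) = C(29,4) · p^5 · (1−p)^25
= 23751 · 0.00032 · 0.0037779 = 0.028713

0.0287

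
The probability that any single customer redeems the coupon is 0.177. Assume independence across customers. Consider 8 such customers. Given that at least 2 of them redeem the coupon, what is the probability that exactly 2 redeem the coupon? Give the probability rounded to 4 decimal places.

X ~ Binomial(8, 0.177). Want P(X=2 | X≥2) = P(X=2) / P(X≥2).
P(X=2) = C(8,2)·0.177^2·0.823^6 = 0.272586
P(X≥2) = 1 − 0.210474 − 0.362128 = 0.427398
Ratio = 0.272586 / 0.427398 = 0.637780

0.6378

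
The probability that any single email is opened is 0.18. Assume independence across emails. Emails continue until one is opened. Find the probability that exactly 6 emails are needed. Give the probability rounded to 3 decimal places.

Geometric (trials to first success), p = 0.18.
P(Y = 6) = (1−p)^5 · p = 0.37074 · 0.18 = 0.06673

0.067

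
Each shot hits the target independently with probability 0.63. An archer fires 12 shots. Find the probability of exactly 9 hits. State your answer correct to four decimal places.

0.1742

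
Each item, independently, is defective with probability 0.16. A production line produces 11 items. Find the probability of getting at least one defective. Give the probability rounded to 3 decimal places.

0.853

P(at least one) = 1 − P(none) = 1 − (1 − 0.16)^11
= 1 − 0.14692 = 0.85308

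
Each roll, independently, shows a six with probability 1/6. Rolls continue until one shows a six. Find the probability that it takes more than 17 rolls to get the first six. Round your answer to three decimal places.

0.045

Y = number of rolls to the first success; geometric, p = 0.166667.
P(Y > 17) = P(first 17 all fail) = (1−p)^17 = 0.04507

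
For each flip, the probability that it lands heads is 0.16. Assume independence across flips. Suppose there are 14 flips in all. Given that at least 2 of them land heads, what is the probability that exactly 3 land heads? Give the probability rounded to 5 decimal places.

0.32179

X ~ Binomial(14, 0.16). Want P(X=3 | X≥2) = P(X=3) / P(X≥2).
P(X=3) = C(14,3)·0.16^3·0.84^11 = 0.2190451
P(X≥2) = 1 − 0.0870783 − 0.2322088 = 0.6807129
Ratio = 0.2190451 / 0.6807129 = 0.3217878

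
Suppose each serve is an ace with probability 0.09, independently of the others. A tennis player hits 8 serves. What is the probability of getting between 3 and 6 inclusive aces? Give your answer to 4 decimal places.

X ~ Binomial(8, 0.09); P(3 ≤ X ≤ 6) = Σ C(8,k) p^k (1−p)^(8−k) over k:
  k=3: C(8,3)·0.09^3·0.91^5 = 0.025475
  k=4: C(8,4)·0.09^4·0.91^4 = 0.003149
  k=5: C(8,5)·0.09^5·0.91^3 = 0.000249
  k=6: C(8,6)·0.09^6·0.91^2 = 0.000012
Total = 0.028886

0.0289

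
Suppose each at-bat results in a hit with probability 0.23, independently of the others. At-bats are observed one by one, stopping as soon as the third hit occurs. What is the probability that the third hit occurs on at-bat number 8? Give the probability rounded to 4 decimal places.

Y = trial on which the third success occurs; negative binomial, r=3, p=0.23.
P(Y=8) = C(7,2) · p^3 · (1−p)^5
= 21 · 0.012167 · 0.27068 = 0.069160

0.0692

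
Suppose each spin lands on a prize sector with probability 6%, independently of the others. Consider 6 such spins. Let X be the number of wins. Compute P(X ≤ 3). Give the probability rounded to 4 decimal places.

X ~ Binomial(6, 0.06); P(X ≤ 3) = Σ C(6,k) p^k (1−p)^(6−k) over k:
  k=0: C(6,0)·0.06^0·0.94^6 = 0.689870
  k=1: C(6,1)·0.06^1·0.94^5 = 0.264205
  k=2: C(6,2)·0.06^2·0.94^4 = 0.042160
  k=3: C(6,3)·0.06^3·0.94^3 = 0.003588
Total = 0.999824

0.9998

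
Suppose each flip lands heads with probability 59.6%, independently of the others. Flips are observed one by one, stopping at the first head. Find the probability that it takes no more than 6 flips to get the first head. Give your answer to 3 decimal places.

0.996

Y = number of flips to the first success; geometric, p = 0.596.
P(Y ≤ 6) = 1 − (1−p)^6 = 1 − 0.00435 = 0.99565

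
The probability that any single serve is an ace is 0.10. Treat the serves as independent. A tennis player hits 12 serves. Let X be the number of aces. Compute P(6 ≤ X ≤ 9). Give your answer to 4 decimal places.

X ~ Binomial(12, 0.10); P(6 ≤ X ≤ 9) = Σ C(12,k) p^k (1−p)^(12−k) over k:
  k=6: C(12,6)·0.10^6·0.90^6 = 0.000491
  k=7: C(12,7)·0.10^7·0.90^5 = 0.000047
  k=8: C(12,8)·0.10^8·0.90^4 = 0.000003
  k=9: C(12,9)·0.10^9·0.90^3 = 0.000000
Total = 0.000541

0.0005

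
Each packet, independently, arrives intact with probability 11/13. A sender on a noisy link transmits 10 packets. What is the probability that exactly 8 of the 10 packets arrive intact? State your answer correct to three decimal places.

0.280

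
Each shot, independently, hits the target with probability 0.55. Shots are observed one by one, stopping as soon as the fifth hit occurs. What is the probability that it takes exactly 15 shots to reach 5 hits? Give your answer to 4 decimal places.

0.0172

Y = trial on which the fifth success occurs; negative binomial, r=5, p=0.55.
P(Y=15) = C(14,4) · p^5 · (1−p)^10
= 1001 · 0.050328 · 0.00034051 = 0.017154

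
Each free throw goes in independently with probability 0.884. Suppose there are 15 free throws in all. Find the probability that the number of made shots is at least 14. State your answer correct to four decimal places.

0.4670

X ~ Binomial(15, 0.884); P(X ≥ 14) = Σ C(15,k) p^k (1−p)^(15−k) over k:
  k=14: C(15,14)·0.884^14·0.116^1 = 0.309657
  k=15: C(15,15)·0.884^15·0.116^0 = 0.157320
Total = 0.466977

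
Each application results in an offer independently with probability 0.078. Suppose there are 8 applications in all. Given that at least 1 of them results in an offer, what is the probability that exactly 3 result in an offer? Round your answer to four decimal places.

X ~ Binomial(8, 0.078). Want P(X=3 | X≥1) = P(X=3) / P(X≥1).
P(X=3) = C(8,3)·0.078^3·0.922^5 = 0.017706
P(X≥1) = 1 − 0.522213 = 0.477787
Ratio = 0.017706 / 0.477787 = 0.037059

0.0371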